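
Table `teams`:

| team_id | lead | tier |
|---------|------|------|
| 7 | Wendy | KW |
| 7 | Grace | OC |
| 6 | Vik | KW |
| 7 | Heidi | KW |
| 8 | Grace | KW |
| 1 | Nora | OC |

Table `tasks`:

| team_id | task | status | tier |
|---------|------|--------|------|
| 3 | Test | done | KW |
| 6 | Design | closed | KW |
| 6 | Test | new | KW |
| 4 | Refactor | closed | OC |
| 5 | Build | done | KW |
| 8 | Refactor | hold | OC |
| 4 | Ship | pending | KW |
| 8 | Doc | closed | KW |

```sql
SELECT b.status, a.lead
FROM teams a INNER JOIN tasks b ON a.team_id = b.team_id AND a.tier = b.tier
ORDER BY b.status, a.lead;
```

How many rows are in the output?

3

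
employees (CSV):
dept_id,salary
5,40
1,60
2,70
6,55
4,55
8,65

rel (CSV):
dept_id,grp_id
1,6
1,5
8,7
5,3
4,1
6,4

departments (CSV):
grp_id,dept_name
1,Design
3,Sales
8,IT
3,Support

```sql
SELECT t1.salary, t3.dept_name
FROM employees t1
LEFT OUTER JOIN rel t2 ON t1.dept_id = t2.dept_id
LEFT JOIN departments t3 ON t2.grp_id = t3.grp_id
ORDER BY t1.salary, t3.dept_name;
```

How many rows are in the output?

8

Step 1 — t1 LEFT JOIN t2 on dept_id → 7 row(s).
Then LEFT JOIN `departments t3` on grp_id: each of those 7 rows is kept; rows whose t2.grp_id has no match in t3 get NULL for t3's columns.
Result: 8 row(s).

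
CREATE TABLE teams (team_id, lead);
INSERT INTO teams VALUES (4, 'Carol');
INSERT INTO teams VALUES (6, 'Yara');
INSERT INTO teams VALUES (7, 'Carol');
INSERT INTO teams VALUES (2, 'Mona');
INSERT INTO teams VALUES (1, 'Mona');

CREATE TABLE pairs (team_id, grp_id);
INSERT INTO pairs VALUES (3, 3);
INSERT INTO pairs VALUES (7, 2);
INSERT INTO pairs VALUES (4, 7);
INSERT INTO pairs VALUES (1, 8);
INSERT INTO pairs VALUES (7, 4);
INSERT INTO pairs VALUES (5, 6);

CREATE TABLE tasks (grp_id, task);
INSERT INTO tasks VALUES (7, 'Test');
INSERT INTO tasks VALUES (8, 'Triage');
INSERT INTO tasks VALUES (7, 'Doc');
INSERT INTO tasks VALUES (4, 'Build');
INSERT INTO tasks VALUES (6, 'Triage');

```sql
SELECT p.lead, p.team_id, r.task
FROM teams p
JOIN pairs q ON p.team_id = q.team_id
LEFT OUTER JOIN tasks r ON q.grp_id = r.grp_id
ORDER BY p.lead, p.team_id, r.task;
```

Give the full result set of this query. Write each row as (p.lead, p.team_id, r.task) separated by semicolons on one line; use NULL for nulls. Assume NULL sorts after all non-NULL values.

Joins associate left-to-right: teams INNER JOIN pairs on team_id gives 4 intermediate row(s).
Then LEFT JOIN `tasks r` on grp_id: each of those 4 rows is kept; rows whose q.grp_id has no match in r get NULL for r's columns.

(Carol, 4, Doc); (Carol, 4, Test); (Carol, 7, Build); (Carol, 7, NULL); (Mona, 1, Triage)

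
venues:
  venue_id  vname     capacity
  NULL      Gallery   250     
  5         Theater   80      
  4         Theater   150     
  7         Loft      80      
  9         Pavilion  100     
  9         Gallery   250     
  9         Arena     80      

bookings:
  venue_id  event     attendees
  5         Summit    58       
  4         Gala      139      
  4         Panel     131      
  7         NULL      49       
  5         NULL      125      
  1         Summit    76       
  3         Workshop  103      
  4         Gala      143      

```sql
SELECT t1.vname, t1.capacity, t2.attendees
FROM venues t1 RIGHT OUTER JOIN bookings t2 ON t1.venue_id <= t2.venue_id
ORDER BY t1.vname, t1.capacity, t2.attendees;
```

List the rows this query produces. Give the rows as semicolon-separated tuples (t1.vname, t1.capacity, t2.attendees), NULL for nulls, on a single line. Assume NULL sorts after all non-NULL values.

RIGHT JOIN keeps every row from `bookings`; unmatched rows get NULL for `venues`'s columns.
Matching on t1.venue_id <= t2.venue_id. A NULL in a compared column never satisfies the condition.
Matched pairs: 10; unmatched t2 rows kept: 2.

(Loft, 80, 49); (Theater, 80, 49); (Theater, 80, 58); (Theater, 80, 125); (Theater, 150, 49); (Theater, 150, 58); (Theater, 150, 125); (Theater, 150, 131); (Theater, 150, 139); (Theater, 150, 143); (NULL, NULL, 76); (NULL, NULL, 103)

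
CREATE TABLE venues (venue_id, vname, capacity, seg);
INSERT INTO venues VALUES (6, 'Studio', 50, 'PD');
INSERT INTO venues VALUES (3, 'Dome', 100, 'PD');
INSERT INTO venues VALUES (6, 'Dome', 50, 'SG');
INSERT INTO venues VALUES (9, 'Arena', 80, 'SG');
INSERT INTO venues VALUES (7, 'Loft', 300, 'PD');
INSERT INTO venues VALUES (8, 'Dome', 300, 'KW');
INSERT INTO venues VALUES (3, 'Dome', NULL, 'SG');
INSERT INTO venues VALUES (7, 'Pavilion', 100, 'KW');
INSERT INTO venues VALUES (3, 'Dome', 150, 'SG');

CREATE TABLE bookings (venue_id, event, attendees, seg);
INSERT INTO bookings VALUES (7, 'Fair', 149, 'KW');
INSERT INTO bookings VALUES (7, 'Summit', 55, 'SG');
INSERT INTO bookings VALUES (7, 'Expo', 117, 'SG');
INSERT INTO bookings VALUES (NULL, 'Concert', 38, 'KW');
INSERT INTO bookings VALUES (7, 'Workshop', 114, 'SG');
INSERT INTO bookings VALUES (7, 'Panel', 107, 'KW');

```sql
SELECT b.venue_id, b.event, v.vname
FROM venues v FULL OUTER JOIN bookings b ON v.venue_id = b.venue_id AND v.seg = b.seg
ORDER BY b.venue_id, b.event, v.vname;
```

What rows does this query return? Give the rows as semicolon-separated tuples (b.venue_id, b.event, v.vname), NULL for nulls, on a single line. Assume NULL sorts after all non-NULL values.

(7, Expo, NULL); (7, Fair, Pavilion); (7, Panel, Pavilion); (7, Summit, NULL); (7, Workshop, NULL); (NULL, Concert, NULL); (NULL, NULL, Arena); (NULL, NULL, Dome); (NULL, NULL, Dome); (NULL, NULL, Dome); (NULL, NULL, Dome); (NULL, NULL, Dome); (NULL, NULL, Loft); (NULL, NULL, Studio)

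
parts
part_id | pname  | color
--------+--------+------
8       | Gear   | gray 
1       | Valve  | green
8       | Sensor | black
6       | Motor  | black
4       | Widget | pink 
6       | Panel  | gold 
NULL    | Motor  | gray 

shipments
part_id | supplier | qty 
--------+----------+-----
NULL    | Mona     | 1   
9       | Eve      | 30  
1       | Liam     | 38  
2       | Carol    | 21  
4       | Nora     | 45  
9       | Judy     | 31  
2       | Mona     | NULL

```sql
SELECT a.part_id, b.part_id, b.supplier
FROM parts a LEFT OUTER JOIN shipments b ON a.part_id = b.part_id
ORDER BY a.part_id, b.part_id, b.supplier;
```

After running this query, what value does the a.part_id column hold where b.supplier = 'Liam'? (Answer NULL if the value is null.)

LEFT JOIN keeps every row from `parts`; unmatched rows get NULL for `shipments`'s columns.
Matching on a.part_id = b.part_id. A NULL in a compared column never satisfies the condition.
Matched pairs: 2; unmatched a rows kept: 5.

1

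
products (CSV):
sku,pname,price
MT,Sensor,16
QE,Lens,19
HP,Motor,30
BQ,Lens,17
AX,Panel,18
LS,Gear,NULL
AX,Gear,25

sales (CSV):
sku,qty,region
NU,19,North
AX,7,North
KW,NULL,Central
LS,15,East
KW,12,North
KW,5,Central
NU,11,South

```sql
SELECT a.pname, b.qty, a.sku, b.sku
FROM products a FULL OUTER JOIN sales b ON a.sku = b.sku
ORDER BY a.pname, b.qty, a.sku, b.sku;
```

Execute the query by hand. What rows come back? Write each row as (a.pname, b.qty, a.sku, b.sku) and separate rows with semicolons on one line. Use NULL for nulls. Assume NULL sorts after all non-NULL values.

(Gear, 7, AX, AX); (Gear, 15, LS, LS); (Lens, NULL, BQ, NULL); (Lens, NULL, QE, NULL); (Motor, NULL, HP, NULL); (Panel, 7, AX, AX); (Sensor, NULL, MT, NULL); (NULL, 5, NULL, KW); (NULL, 11, NULL, NU); (NULL, 12, NULL, KW); (NULL, 19, NULL, NU); (NULL, NULL, NULL, KW)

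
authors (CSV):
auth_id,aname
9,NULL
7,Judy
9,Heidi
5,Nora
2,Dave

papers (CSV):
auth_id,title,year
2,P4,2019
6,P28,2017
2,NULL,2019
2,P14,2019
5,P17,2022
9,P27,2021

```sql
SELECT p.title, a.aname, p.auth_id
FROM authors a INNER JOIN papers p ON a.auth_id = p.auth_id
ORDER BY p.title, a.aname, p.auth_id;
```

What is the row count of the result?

6

INNER JOIN keeps only pairs where the ON condition holds.
Matching on a.auth_id = p.auth_id.
- a row (auth_id=9): matches 1 p row(s) → 1 output row(s).
- a row (auth_id=7): no match → dropped.
- a row (auth_id=9): matches 1 p row(s) → 1 output row(s).
- a row (auth_id=5): matches 1 p row(s) → 1 output row(s).
- a row (auth_id=2): matches 3 p row(s) → 3 output row(s).
Total: 6 rows.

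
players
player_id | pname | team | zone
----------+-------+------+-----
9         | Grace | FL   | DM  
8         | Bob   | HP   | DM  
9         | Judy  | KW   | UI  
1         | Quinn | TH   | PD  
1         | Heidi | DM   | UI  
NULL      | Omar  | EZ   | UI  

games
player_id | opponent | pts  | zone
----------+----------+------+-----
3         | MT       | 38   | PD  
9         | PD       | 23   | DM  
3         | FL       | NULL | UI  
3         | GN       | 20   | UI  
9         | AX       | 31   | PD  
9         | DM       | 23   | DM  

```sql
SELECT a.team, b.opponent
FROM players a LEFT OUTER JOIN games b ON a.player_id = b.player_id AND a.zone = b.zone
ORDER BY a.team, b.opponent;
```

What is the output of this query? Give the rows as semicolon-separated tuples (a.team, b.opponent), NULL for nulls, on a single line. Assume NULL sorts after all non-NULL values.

LEFT JOIN keeps every row from `players`; unmatched rows get NULL for `games`'s columns.
Matching on a.player_id = b.player_id AND a.zone = b.zone. A NULL in a compared column never satisfies the condition.
- a row (player_id=9, zone=DM): matches 2 b row(s) → 2 output row(s).
- a row (player_id=8, zone=DM): no match → kept, b columns NULL.
- a row (player_id=9, zone=UI): no match → kept, b columns NULL.
- a row (player_id=1, zone=PD): no match → kept, b columns NULL.
- a row (player_id=1, zone=UI): no match → kept, b columns NULL.
- a row (player_id=NULL, zone=UI): no match → kept, b columns NULL.
After projecting and ordering:
a.team | b.opponent
DM | NULL
EZ | NULL
FL | DM
FL | PD
HP | NULL
KW | NULL
TH | NULL

(DM, NULL); (EZ, NULL); (FL, DM); (FL, PD); (HP, NULL); (KW, NULL); (TH, NULL)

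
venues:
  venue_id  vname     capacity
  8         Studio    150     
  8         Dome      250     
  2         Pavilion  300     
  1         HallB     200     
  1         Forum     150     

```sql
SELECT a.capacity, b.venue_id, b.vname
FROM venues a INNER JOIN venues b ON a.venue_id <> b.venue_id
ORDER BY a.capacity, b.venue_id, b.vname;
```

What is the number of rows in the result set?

16

INNER JOIN keeps only pairs where the ON condition holds.
Matching on a.venue_id <> b.venue_id.
- a (venue_id=8) pairs with 3 row(s) of b.
- a (venue_id=8) pairs with 3 row(s) of b.
- a (venue_id=2) pairs with 4 row(s) of b.
- a (venue_id=1) pairs with 3 row(s) of b.
- a (venue_id=1) pairs with 3 row(s) of b.
Total: 16 rows.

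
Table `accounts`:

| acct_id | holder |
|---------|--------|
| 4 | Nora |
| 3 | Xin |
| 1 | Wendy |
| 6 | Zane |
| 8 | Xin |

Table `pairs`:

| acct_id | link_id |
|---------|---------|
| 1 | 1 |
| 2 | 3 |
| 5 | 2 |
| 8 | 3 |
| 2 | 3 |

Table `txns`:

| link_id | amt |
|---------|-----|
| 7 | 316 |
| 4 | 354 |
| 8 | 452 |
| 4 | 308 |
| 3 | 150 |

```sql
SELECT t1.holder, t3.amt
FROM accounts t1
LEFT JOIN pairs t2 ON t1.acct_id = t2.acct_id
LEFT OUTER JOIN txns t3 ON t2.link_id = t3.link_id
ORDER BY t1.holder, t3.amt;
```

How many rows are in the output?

5

Step 1 — t1 LEFT JOIN t2 on acct_id → 5 row(s).
Then LEFT JOIN `txns t3` on link_id: each of those 5 rows is kept; rows whose t2.link_id has no match in t3 get NULL for t3's columns.
Result: 5 row(s).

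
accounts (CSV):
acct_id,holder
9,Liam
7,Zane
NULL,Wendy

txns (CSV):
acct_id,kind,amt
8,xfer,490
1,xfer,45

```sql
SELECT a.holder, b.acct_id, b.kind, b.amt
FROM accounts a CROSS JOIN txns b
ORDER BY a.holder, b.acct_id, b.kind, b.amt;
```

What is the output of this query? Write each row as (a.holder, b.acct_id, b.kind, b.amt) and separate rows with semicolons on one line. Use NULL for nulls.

(Liam, 1, xfer, 45); (Liam, 8, xfer, 490); (Wendy, 1, xfer, 45); (Wendy, 8, xfer, 490); (Zane, 1, xfer, 45); (Zane, 8, xfer, 490)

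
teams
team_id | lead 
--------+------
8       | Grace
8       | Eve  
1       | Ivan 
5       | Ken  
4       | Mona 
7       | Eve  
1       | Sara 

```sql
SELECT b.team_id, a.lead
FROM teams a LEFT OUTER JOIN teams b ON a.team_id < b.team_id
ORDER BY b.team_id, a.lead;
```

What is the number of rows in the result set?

21

LEFT JOIN keeps every row from `teams a`; unmatched rows get NULL for `teams b`'s columns.
Matching on a.team_id < b.team_id.
- a (team_id=8) has no partner → padded with NULL.
- a (team_id=8) has no partner → padded with NULL.
- a (team_id=1) pairs with 5 row(s) of b.
- a (team_id=5) pairs with 3 row(s) of b.
- a (team_id=4) pairs with 4 row(s) of b.
- a (team_id=7) pairs with 2 row(s) of b.
- a (team_id=1) pairs with 5 row(s) of b.
Total: 19 matched + 2 padded = 21 rows.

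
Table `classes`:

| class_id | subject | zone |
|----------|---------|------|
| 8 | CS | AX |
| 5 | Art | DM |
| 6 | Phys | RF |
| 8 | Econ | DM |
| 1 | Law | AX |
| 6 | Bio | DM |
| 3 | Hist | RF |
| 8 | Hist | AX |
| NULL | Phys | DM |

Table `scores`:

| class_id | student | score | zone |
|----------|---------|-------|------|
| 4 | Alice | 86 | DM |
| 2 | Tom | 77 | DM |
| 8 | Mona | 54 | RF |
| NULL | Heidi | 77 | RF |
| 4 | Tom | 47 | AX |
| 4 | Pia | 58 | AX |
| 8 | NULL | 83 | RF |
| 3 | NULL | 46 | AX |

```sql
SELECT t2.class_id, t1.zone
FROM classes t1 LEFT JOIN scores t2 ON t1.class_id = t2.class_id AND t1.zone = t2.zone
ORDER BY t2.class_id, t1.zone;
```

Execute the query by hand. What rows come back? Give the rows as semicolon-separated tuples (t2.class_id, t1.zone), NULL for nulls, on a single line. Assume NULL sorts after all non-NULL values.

LEFT JOIN keeps every row from `classes`; unmatched rows get NULL for `scores`'s columns.
Matching on t1.class_id = t2.class_id AND t1.zone = t2.zone. A NULL in a compared column never satisfies the condition.
- t1 row (class_id=8, zone=AX): no match → kept, t2 columns NULL.
- t1 row (class_id=5, zone=DM): no match → kept, t2 columns NULL.
- t1 row (class_id=6, zone=RF): no match → kept, t2 columns NULL.
- t1 row (class_id=8, zone=DM): no match → kept, t2 columns NULL.
- t1 row (class_id=1, zone=AX): no match → kept, t2 columns NULL.
- t1 row (class_id=6, zone=DM): no match → kept, t2 columns NULL.
- t1 row (class_id=3, zone=RF): no match → kept, t2 columns NULL.
- t1 row (class_id=8, zone=AX): no match → kept, t2 columns NULL.
- t1 row (class_id=NULL, zone=DM): no match → kept, t2 columns NULL.
After projecting and ordering:
t2.class_id | t1.zone
NULL | AX
NULL | AX
NULL | AX
NULL | DM
NULL | DM
NULL | DM
NULL | DM
NULL | RF
NULL | RF

(NULL, AX); (NULL, AX); (NULL, AX); (NULL, DM); (NULL, DM); (NULL, DM); (NULL, DM); (NULL, RF); (NULL, RF)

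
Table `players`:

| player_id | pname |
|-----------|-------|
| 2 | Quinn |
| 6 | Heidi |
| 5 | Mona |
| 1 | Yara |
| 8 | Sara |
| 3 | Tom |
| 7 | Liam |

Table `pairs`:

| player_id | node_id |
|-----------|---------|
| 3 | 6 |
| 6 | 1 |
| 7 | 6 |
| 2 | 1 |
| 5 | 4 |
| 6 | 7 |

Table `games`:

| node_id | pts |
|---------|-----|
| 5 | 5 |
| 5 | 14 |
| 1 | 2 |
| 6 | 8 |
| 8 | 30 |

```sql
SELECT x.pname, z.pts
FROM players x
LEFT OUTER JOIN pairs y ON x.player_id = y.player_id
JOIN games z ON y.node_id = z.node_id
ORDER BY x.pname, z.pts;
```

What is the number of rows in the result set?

Step 1 — x LEFT JOIN y on player_id → 8 row(s).
Then INNER JOIN `games z` on node_id: keep only rows whose y.node_id appears in z.
Result: 4 row(s).

4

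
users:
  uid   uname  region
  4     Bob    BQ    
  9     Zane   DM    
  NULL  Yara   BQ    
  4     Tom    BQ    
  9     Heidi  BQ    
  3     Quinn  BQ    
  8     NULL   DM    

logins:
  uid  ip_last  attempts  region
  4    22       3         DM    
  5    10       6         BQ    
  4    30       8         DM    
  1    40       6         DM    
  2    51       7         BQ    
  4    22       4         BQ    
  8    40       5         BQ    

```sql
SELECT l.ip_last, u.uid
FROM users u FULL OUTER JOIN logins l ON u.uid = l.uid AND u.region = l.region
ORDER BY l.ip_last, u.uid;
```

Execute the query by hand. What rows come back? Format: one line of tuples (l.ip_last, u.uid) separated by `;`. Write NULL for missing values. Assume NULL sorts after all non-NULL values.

FULL OUTER JOIN keeps every row from both sides; unmatched rows get NULL for the other side's columns.
Matching on u.uid = l.uid AND u.region = l.region. A NULL in a compared column never satisfies the condition.
- u (uid=4, region=BQ) pairs with 1 row(s) of l.
- u (uid=9, region=DM) has no partner → padded with NULL.
- u (uid=NULL, region=BQ) has no partner → padded with NULL.
- u (uid=4, region=BQ) pairs with 1 row(s) of l.
- u (uid=9, region=BQ) has no partner → padded with NULL.
- u (uid=3, region=BQ) has no partner → padded with NULL.
- u (uid=8, region=DM) has no partner → padded with NULL.
- 6 l row(s) had no u match → kept, u columns NULL.

(10, NULL); (22, 4); (22, 4); (22, NULL); (30, NULL); (40, NULL); (40, NULL); (51, NULL); (NULL, 3); (NULL, 8); (NULL, 9); (NULL, 9); (NULL, NULL)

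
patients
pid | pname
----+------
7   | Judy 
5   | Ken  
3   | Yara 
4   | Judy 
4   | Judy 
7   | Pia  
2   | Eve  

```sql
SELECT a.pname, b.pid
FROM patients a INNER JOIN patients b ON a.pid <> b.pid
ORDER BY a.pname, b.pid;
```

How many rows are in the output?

38

INNER JOIN keeps only pairs where the ON condition holds.
Matching on a.pid <> b.pid.
Matched pairs: 38.
Total: 38 rows.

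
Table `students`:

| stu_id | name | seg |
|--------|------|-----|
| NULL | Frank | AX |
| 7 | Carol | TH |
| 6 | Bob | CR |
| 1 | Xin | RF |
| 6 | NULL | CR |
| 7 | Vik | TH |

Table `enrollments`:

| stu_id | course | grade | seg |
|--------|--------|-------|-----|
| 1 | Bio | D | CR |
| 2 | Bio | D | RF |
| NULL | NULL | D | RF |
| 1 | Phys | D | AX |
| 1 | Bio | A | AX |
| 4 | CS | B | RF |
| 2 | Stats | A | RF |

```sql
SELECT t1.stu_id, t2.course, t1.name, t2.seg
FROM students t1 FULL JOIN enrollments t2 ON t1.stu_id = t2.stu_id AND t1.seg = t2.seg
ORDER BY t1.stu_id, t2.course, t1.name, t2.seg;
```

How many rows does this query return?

FULL OUTER JOIN keeps every row from both sides; unmatched rows get NULL for the other side's columns.
Matching on t1.stu_id = t2.stu_id AND t1.seg = t2.seg. A NULL in a compared column never satisfies the condition.
Matched pairs: 0; unmatched t1 rows kept: 6; unmatched t2 rows kept: 7.
Total: 0 matched + 13 padded = 13 rows.

13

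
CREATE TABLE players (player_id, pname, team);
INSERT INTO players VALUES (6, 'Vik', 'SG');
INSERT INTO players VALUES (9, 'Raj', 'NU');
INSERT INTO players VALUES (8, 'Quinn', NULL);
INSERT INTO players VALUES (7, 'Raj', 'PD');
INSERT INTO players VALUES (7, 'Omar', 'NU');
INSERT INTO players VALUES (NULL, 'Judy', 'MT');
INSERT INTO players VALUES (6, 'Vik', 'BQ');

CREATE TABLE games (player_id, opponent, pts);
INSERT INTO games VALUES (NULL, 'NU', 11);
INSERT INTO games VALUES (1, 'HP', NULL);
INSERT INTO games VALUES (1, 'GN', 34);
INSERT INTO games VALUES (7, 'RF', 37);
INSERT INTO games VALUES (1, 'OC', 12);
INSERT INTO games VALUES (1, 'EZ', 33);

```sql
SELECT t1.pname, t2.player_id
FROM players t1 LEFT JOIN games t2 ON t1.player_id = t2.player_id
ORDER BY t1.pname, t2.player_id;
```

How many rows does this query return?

LEFT JOIN keeps every row from `players`; unmatched rows get NULL for `games`'s columns.
Matching on t1.player_id = t2.player_id. A NULL in a compared column never satisfies the condition.
- player_id=6: no t2 row matches, row kept with t2 columns NULL.
- player_id=9: no t2 row matches, row kept with t2 columns NULL.
- player_id=8: no t2 row matches, row kept with t2 columns NULL.
- player_id=7: 1 matching t2 row(s), so 1 row(s) emitted.
- player_id=7: 1 matching t2 row(s), so 1 row(s) emitted.
- player_id=NULL: no t2 row matches, row kept with t2 columns NULL.
- player_id=6: no t2 row matches, row kept with t2 columns NULL.
Total: 2 matched + 5 padded = 7 rows.

7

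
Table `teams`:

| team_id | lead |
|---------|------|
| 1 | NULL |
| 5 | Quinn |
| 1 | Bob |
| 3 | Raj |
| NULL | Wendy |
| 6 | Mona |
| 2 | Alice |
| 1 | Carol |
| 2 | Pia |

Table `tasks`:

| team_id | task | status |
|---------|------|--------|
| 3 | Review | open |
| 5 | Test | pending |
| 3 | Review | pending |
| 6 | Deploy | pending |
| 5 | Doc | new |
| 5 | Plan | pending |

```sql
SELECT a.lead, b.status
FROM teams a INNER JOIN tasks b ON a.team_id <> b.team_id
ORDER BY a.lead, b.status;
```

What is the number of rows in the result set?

42

INNER JOIN keeps only pairs where the ON condition holds.
Matching on a.team_id <> b.team_id. A NULL in a compared column never satisfies the condition.
Matched pairs: 42.
Total: 42 rows.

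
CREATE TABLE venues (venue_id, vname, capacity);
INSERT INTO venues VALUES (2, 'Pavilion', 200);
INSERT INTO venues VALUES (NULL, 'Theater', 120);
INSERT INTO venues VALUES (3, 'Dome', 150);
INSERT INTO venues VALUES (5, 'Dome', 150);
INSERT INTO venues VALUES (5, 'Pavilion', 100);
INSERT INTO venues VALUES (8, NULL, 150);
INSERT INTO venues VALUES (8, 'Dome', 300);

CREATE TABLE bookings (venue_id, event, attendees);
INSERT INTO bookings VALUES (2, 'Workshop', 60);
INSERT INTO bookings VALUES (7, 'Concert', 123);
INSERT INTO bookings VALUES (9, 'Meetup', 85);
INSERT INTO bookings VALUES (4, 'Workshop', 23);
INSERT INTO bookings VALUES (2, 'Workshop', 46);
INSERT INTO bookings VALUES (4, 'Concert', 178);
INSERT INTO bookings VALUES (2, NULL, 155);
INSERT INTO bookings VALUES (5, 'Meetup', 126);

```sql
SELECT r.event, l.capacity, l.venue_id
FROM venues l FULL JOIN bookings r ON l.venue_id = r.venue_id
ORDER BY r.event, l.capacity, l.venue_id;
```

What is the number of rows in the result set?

FULL OUTER JOIN keeps every row from both sides; unmatched rows get NULL for the other side's columns.
Matching on l.venue_id = r.venue_id. A NULL in a compared column never satisfies the condition.
- l row (venue_id=2): matches 3 r row(s) → 3 output row(s).
- l row (venue_id=NULL): no match → kept, r columns NULL.
- l row (venue_id=3): no match → kept, r columns NULL.
- l row (venue_id=5): matches 1 r row(s) → 1 output row(s).
- l row (venue_id=5): matches 1 r row(s) → 1 output row(s).
- l row (venue_id=8): no match → kept, r columns NULL.
- l row (venue_id=8): no match → kept, r columns NULL.
- plus 4 unmatched r row(s), each kept with NULL l columns.
Total: 5 matched + 8 padded = 13 rows.

13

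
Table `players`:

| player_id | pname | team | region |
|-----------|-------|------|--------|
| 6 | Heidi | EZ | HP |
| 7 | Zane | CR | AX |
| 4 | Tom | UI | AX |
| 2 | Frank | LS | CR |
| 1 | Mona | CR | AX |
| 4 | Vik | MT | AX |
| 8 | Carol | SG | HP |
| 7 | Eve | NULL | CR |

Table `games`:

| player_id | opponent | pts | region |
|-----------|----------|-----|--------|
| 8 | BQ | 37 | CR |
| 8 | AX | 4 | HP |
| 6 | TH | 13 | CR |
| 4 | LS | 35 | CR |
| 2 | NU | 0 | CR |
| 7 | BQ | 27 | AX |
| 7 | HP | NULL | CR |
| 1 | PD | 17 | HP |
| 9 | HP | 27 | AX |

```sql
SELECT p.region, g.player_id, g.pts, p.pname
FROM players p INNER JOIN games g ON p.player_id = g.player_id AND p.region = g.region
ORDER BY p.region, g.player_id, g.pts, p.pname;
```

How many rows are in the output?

4

INNER JOIN keeps only pairs where the ON condition holds.
Matching on p.player_id = g.player_id AND p.region = g.region.
- p row (player_id=6, region=HP): no match → dropped.
- p row (player_id=7, region=AX): matches 1 g row(s) → 1 output row(s).
- p row (player_id=4, region=AX): no match → dropped.
- p row (player_id=2, region=CR): matches 1 g row(s) → 1 output row(s).
- p row (player_id=1, region=AX): no match → dropped.
- p row (player_id=4, region=AX): no match → dropped.
- p row (player_id=8, region=HP): matches 1 g row(s) → 1 output row(s).
- p row (player_id=7, region=CR): matches 1 g row(s) → 1 output row(s).
Total: 4 rows.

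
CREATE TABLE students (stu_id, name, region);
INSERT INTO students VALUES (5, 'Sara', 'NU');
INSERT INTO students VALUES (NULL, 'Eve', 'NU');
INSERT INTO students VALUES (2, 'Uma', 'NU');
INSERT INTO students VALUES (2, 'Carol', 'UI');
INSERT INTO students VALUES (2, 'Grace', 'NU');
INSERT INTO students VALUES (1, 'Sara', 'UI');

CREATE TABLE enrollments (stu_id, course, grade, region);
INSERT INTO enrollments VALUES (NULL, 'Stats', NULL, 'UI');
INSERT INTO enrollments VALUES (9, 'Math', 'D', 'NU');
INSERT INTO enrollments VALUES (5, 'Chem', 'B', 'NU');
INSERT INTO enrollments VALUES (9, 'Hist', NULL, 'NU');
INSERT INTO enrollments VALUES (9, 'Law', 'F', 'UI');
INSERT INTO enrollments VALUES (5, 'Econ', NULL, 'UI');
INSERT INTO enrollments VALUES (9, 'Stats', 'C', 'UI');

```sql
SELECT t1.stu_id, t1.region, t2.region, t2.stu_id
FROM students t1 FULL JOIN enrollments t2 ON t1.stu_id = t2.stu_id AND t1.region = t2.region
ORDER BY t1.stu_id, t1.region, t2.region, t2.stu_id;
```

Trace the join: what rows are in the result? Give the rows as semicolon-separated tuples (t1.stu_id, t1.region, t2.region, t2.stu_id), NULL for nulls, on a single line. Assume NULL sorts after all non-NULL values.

FULL OUTER JOIN keeps every row from both sides; unmatched rows get NULL for the other side's columns.
Matching on t1.stu_id = t2.stu_id AND t1.region = t2.region. A NULL in a compared column never satisfies the condition.
- t1 (stu_id=5, region=NU) pairs with 1 row(s) of t2.
- t1 (stu_id=NULL, region=NU) has no partner → padded with NULL.
- t1 (stu_id=2, region=NU) has no partner → padded with NULL.
- t1 (stu_id=2, region=UI) has no partner → padded with NULL.
- t1 (stu_id=2, region=NU) has no partner → padded with NULL.
- t1 (stu_id=1, region=UI) has no partner → padded with NULL.
- plus 6 unmatched t2 row(s), each kept with NULL t1 columns.

(1, UI, NULL, NULL); (2, NU, NULL, NULL); (2, NU, NULL, NULL); (2, UI, NULL, NULL); (5, NU, NU, 5); (NULL, NU, NULL, NULL); (NULL, NULL, NU, 9); (NULL, NULL, NU, 9); (NULL, NULL, UI, 5); (NULL, NULL, UI, 9); (NULL, NULL, UI, 9); (NULL, NULL, UI, NULL)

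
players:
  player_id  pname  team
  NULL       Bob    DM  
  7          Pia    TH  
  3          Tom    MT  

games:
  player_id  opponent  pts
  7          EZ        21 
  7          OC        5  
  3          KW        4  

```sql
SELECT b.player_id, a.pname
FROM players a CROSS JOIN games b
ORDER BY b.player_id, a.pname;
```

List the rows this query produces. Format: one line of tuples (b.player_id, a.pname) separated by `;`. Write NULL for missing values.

CROSS JOIN pairs every row of `players` with every row of `games`: 3 × 3 = 9 rows.
After projecting and ordering:
b.player_id | a.pname
3 | Bob
3 | Pia
3 | Tom
7 | Bob
7 | Bob
7 | Pia
7 | Pia
7 | Tom
7 | Tom

(3, Bob); (3, Pia); (3, Tom); (7, Bob); (7, Bob); (7, Pia); (7, Pia); (7, Tom); (7, Tom)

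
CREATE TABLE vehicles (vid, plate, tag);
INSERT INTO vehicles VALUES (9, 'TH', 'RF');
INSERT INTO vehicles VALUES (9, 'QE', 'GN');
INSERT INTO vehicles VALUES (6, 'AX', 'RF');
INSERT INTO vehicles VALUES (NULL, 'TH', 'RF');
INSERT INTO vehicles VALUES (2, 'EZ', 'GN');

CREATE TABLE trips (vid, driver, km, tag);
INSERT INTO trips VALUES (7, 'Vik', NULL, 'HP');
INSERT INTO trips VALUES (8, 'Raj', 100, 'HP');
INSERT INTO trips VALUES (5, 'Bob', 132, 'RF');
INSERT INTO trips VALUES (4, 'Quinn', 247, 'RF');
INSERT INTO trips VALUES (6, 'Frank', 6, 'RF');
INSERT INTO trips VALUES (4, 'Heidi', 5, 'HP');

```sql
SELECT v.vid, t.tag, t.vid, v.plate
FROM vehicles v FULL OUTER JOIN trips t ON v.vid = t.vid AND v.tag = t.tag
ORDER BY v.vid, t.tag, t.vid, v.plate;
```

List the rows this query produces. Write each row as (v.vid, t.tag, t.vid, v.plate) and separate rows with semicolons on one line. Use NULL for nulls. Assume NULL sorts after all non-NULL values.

(2, NULL, NULL, EZ); (6, RF, 6, AX); (9, NULL, NULL, QE); (9, NULL, NULL, TH); (NULL, HP, 4, NULL); (NULL, HP, 7, NULL); (NULL, HP, 8, NULL); (NULL, RF, 4, NULL); (NULL, RF, 5, NULL); (NULL, NULL, NULL, TH)

FULL OUTER JOIN keeps every row from both sides; unmatched rows get NULL for the other side's columns.
Matching on v.vid = t.vid AND v.tag = t.tag. A NULL in a compared column never satisfies the condition.
- v row (vid=9, tag=RF): no match → kept, t columns NULL.
- v row (vid=9, tag=GN): no match → kept, t columns NULL.
- v row (vid=6, tag=RF): matches 1 t row(s) → 1 output row(s).
- v row (vid=NULL, tag=RF): no match → kept, t columns NULL.
- v row (vid=2, tag=GN): no match → kept, t columns NULL.
- plus 5 unmatched t row(s), each kept with NULL v columns.
After projecting and ordering:
v.vid | t.tag | t.vid | v.plate
2 | NULL | NULL | EZ
6 | RF | 6 | AX
9 | NULL | NULL | QE
9 | NULL | NULL | TH
NULL | HP | 4 | NULL
NULL | HP | 7 | NULL
NULL | HP | 8 | NULL
NULL | RF | 4 | NULL
NULL | RF | 5 | NULL
NULL | NULL | NULL | TH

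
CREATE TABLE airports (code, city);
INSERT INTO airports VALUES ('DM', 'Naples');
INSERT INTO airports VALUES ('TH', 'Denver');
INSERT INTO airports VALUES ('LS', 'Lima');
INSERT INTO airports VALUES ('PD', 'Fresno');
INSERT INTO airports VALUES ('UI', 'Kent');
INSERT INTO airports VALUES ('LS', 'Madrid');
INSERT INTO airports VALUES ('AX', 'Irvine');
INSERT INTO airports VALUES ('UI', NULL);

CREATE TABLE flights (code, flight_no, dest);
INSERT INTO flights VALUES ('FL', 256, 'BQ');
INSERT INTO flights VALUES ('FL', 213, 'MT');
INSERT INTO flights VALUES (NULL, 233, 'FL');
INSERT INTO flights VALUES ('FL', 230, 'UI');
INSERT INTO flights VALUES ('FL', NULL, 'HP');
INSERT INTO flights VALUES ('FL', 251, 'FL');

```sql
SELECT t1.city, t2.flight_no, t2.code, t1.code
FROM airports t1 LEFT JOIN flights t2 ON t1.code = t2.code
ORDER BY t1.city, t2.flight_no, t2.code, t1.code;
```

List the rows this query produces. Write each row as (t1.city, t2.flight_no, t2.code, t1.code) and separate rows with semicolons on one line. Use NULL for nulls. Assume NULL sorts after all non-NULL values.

(Denver, NULL, NULL, TH); (Fresno, NULL, NULL, PD); (Irvine, NULL, NULL, AX); (Kent, NULL, NULL, UI); (Lima, NULL, NULL, LS); (Madrid, NULL, NULL, LS); (Naples, NULL, NULL, DM); (NULL, NULL, NULL, UI)

LEFT JOIN keeps every row from `airports`; unmatched rows get NULL for `flights`'s columns.
Matching on t1.code = t2.code. A NULL in a compared column never satisfies the condition.
Matched pairs: 0; unmatched t1 rows kept: 8.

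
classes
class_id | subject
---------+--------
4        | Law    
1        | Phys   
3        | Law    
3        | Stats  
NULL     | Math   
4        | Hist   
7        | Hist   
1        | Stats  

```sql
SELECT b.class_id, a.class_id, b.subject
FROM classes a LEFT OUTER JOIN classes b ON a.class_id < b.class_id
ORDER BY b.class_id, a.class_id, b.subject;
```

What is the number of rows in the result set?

20

LEFT JOIN keeps every row from `classes a`; unmatched rows get NULL for `classes b`'s columns.
Matching on a.class_id < b.class_id. A NULL in a compared column never satisfies the condition.
- a row (class_id=4): matches 1 b row(s) → 1 output row(s).
- a row (class_id=1): matches 5 b row(s) → 5 output row(s).
- a row (class_id=3): matches 3 b row(s) → 3 output row(s).
- a row (class_id=3): matches 3 b row(s) → 3 output row(s).
- a row (class_id=NULL): no match → kept, b columns NULL.
- a row (class_id=4): matches 1 b row(s) → 1 output row(s).
- a row (class_id=7): no match → kept, b columns NULL.
- a row (class_id=1): matches 5 b row(s) → 5 output row(s).
Total: 18 matched + 2 padded = 20 rows.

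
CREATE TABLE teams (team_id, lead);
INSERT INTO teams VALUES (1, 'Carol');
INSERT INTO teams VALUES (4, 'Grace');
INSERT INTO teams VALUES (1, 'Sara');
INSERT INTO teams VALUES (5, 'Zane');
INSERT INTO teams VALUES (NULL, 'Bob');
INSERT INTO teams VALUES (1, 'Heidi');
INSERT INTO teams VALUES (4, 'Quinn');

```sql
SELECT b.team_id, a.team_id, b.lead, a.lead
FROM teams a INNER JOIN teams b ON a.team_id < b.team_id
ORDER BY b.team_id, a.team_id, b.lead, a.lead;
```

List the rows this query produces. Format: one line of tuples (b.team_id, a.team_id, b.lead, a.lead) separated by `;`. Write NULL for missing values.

INNER JOIN keeps only pairs where the ON condition holds.
Matching on a.team_id < b.team_id. A NULL in a compared column never satisfies the condition.
- team_id=1: 3 matching b row(s), so 3 row(s) emitted.
- team_id=4: 1 matching b row(s), so 1 row(s) emitted.
- team_id=1: 3 matching b row(s), so 3 row(s) emitted.
- team_id=5: no matching b row, dropped.
- team_id=NULL: no matching b row, dropped.
- team_id=1: 3 matching b row(s), so 3 row(s) emitted.
- team_id=4: 1 matching b row(s), so 1 row(s) emitted.

(4, 1, Grace, Carol); (4, 1, Grace, Heidi); (4, 1, Grace, Sara); (4, 1, Quinn, Carol); (4, 1, Quinn, Heidi); (4, 1, Quinn, Sara); (5, 1, Zane, Carol); (5, 1, Zane, Heidi); (5, 1, Zane, Sara); (5, 4, Zane, Grace); (5, 4, Zane, Quinn)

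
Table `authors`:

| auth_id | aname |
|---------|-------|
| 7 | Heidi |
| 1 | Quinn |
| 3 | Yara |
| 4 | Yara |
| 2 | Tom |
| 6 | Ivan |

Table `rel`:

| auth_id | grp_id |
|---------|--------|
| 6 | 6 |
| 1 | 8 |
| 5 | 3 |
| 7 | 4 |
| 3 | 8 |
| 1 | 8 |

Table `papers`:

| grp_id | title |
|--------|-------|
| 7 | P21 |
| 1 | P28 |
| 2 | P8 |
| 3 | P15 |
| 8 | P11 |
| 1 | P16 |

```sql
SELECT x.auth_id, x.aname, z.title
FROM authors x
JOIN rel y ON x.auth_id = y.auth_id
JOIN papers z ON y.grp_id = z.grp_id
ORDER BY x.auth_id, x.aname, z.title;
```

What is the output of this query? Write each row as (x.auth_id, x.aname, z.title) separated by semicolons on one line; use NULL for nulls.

Step 1 — x INNER JOIN y on auth_id → 5 row(s).
Then INNER JOIN `papers z` on grp_id: keep only rows whose y.grp_id appears in z.

(1, Quinn, P11); (1, Quinn, P11); (3, Yara, P11)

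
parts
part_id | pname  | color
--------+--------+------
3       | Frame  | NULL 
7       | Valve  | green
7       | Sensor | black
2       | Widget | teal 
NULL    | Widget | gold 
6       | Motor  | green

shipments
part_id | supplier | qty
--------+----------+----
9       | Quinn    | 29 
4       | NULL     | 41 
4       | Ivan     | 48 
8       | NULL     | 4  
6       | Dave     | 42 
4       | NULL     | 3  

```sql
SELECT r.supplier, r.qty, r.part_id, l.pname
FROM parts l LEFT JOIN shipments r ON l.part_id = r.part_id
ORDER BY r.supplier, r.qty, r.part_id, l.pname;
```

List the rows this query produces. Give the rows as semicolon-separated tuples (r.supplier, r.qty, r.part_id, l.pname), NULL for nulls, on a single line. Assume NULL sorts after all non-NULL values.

LEFT JOIN keeps every row from `parts`; unmatched rows get NULL for `shipments`'s columns.
Matching on l.part_id = r.part_id. A NULL in a compared column never satisfies the condition.
- l (part_id=3) has no partner → padded with NULL.
- l (part_id=7) has no partner → padded with NULL.
- l (part_id=7) has no partner → padded with NULL.
- l (part_id=2) has no partner → padded with NULL.
- l (part_id=NULL) has no partner → padded with NULL.
- l (part_id=6) pairs with 1 row(s) of r.
After projecting and ordering:
r.supplier | r.qty | r.part_id | l.pname
Dave | 42 | 6 | Motor
NULL | NULL | NULL | Frame
NULL | NULL | NULL | Sensor
NULL | NULL | NULL | Valve
NULL | NULL | NULL | Widget
NULL | NULL | NULL | Widget

(Dave, 42, 6, Motor); (NULL, NULL, NULL, Frame); (NULL, NULL, NULL, Sensor); (NULL, NULL, NULL, Valve); (NULL, NULL, NULL, Widget); (NULL, NULL, NULL, Widget)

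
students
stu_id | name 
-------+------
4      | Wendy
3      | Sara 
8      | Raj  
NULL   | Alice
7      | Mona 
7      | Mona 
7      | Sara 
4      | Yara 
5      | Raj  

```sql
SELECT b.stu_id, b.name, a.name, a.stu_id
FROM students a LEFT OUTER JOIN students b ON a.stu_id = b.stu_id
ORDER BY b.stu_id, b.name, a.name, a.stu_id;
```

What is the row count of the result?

LEFT JOIN keeps every row from `students a`; unmatched rows get NULL for `students b`'s columns.
Matching on a.stu_id = b.stu_id. A NULL in a compared column never satisfies the condition.
- a[0] stu_id=4 → 2 match(es) in b → 2 row(s).
- a[1] stu_id=3 → 1 match(es) in b → 1 row(s).
- a[2] stu_id=8 → 1 match(es) in b → 1 row(s).
- a[3] stu_id=NULL → no match; kept with NULLs on the b side.
- a[4] stu_id=7 → 3 match(es) in b → 3 row(s).
- a[5] stu_id=7 → 3 match(es) in b → 3 row(s).
- a[6] stu_id=7 → 3 match(es) in b → 3 row(s).
- a[7] stu_id=4 → 2 match(es) in b → 2 row(s).
- a[8] stu_id=5 → 1 match(es) in b → 1 row(s).
Total: 16 matched + 1 padded = 17 rows.

17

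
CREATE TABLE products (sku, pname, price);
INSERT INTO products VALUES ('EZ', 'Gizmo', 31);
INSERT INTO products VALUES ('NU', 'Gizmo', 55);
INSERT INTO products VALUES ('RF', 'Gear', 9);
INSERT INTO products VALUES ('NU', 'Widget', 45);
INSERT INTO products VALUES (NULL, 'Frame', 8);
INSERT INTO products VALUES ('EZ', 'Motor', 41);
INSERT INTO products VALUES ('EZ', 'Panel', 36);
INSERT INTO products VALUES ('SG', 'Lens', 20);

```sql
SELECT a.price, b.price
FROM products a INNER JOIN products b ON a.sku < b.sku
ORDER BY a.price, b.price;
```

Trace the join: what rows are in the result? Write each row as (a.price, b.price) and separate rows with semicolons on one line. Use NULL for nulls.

(9, 20); (31, 9); (31, 20); (31, 45); (31, 55); (36, 9); (36, 20); (36, 45); (36, 55); (41, 9); (41, 20); (41, 45); (41, 55); (45, 9); (45, 20); (55, 9); (55, 20)

INNER JOIN keeps only pairs where the ON condition holds.
Matching on a.sku < b.sku. A NULL in a compared column never satisfies the condition.
- a[0] sku=EZ → 4 match(es) in b → 4 row(s).
- a[1] sku=NU → 2 match(es) in b → 2 row(s).
- a[2] sku=RF → 1 match(es) in b → 1 row(s).
- a[3] sku=NU → 2 match(es) in b → 2 row(s).
- a[4] sku=NULL → no match; dropped.
- a[5] sku=EZ → 4 match(es) in b → 4 row(s).
- a[6] sku=EZ → 4 match(es) in b → 4 row(s).
- a[7] sku=SG → no match; dropped.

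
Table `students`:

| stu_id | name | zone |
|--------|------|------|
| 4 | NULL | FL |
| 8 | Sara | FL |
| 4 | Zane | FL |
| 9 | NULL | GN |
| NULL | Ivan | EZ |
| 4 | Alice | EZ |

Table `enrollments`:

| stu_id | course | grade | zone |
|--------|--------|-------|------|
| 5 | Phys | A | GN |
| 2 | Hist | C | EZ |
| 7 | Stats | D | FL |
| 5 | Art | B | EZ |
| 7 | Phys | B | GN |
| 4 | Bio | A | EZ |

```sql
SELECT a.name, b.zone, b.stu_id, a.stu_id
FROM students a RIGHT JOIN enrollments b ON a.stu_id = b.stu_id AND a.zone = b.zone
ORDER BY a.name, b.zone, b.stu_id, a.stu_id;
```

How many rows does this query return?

RIGHT JOIN keeps every row from `enrollments`; unmatched rows get NULL for `students`'s columns.
Matching on a.stu_id = b.stu_id AND a.zone = b.zone. A NULL in a compared column never satisfies the condition.
Matched pairs: 1; unmatched b rows kept: 5.
Total: 1 matched + 5 padded = 6 rows.

6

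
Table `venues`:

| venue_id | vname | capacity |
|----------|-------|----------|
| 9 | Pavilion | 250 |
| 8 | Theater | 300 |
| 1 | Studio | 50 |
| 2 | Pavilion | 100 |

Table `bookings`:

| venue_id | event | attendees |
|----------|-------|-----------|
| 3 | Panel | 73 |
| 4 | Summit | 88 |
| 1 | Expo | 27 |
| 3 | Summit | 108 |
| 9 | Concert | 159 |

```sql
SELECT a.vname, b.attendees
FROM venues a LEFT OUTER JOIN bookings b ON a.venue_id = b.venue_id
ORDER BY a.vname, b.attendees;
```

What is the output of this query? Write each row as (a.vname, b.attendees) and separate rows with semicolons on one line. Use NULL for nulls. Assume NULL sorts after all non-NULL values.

(Pavilion, 159); (Pavilion, NULL); (Studio, 27); (Theater, NULL)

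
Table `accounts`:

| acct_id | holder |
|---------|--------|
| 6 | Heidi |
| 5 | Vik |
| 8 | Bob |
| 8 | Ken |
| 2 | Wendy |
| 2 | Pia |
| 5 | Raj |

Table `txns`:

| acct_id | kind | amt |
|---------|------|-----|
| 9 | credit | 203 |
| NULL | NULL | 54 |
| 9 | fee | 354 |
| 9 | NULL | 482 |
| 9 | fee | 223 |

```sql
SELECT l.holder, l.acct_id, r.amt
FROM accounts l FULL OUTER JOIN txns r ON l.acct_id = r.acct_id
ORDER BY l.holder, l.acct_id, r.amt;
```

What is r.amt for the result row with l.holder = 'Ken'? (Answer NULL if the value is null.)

NULL

FULL OUTER JOIN keeps every row from both sides; unmatched rows get NULL for the other side's columns.
Matching on l.acct_id = r.acct_id. A NULL in a compared column never satisfies the condition.
- l[0] acct_id=6 → no match; kept with NULLs on the r side.
- l[1] acct_id=5 → no match; kept with NULLs on the r side.
- l[2] acct_id=8 → no match; kept with NULLs on the r side.
- l[3] acct_id=8 → no match; kept with NULLs on the r side.
- l[4] acct_id=2 → no match; kept with NULLs on the r side.
- l[5] acct_id=2 → no match; kept with NULLs on the r side.
- l[6] acct_id=5 → no match; kept with NULLs on the r side.
- 5 row(s) from r found no l partner → padded with NULL.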